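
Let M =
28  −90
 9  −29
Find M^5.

[[298, −990], [99, −329]]

tr M = −1 and det M = −2, so the characteristic polynomial is λ² − (−1)λ + (−2) with roots 1 and −2.
Eigenvectors give P = [[10, 3], [3, 1]] with P⁻¹ = [[1, −3], [−3, 10]], and M = P·diag(1, −2)·P⁻¹.
Then M^5 = P·diag(1, −32)·P⁻¹ = [[10, −96], [3, −32]] · [[1, −3], [−3, 10]] = [[298, −990], [99, −329]].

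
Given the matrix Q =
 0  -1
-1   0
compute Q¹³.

Q² = I (check: tr Q = 0 and det Q = -1), so Q¹³ = Q since 13 is odd.

[[0, -1], [-1, 0]]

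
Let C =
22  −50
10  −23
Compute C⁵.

[[1132, −2750], [550, −1343]]

tr C = −1 and det C = −6, so the characteristic polynomial is λ² − (−1)λ + (−6) with roots −3 and 2.
Eigenvectors give P = [[2, 5], [1, 2]] with P⁻¹ = [[−2, 5], [1, −2]], and C = P·diag(−3, 2)·P⁻¹.
Then C⁵ = P·diag(−243, 32)·P⁻¹ = [[−486, 160], [−243, 64]] · [[−2, 5], [1, −2]] = [[1132, −2750], [550, −1343]].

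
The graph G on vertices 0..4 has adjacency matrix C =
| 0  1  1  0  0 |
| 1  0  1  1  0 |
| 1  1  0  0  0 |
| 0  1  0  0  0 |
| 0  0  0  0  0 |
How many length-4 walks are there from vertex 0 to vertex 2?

The number of length-4 walks from vertex 0 to vertex 2 is entry (0,2) of C⁴, where C is the adjacency matrix.
C² = [[2, 1, 1, 1, 0], [1, 3, 1, 0, 0], [1, 1, 2, 1, 0], [1, 0, 1, 1, 0], [0, 0, 0, 0, 0]]
C³ = [[2, 4, 3, 1, 0], [4, 2, 4, 3, 0], [3, 4, 2, 1, 0], [1, 3, 1, 0, 0], [0, 0, 0, 0, 0]]
C⁴ = [[7, 6, 6, 4, 0], [6, 11, 6, 2, 0], [6, 6, 7, 4, 0], [4, 2, 4, 3, 0], [0, 0, 0, 0, 0]]

6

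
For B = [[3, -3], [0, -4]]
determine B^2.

[[9, 3], [0, 16]]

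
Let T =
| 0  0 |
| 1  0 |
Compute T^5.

T is strictly triangular, hence nilpotent: T^2 = 0, so T^5 = 0.

[[0, 0], [0, 0]]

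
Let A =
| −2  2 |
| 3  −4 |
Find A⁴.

A² = [[10, −12], [−18, 22]]
A³ = [[−56, 68], [102, −124]]
A⁴ = [[316, −384], [−576, 700]]

[[316, −384], [−576, 700]]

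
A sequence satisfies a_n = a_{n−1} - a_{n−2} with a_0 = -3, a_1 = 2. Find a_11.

-5

With companion matrix A = [[1, -1], [1, 0]], [a_n, a_{n−1}]ᵀ = A·[a_{n−1}, a_{n−2}]ᵀ, so [a_11, a_10]ᵀ = A¹⁰·[a_1, a_0]ᵀ.
A¹⁰ = [[-1, 1], [-1, 0]], giving [a_11, a_10]ᵀ = [[-5], [-2]].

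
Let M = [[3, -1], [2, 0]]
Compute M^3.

[[15, -7], [14, -6]]

tr M = 3 and det M = 2, so the characteristic polynomial is λ² − (3)λ + (2) with roots 2 and 1.
Eigenvectors give P = [[1, 1], [1, 2]] with P⁻¹ = [[2, -1], [-1, 1]], and M = P·diag(2, 1)·P⁻¹.
Then M^3 = P·diag(8, 1)·P⁻¹ = [[8, 1], [8, 2]] · [[2, -1], [-1, 1]] = [[15, -7], [14, -6]].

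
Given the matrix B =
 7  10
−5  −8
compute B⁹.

tr B = −1 and det B = −6, so the characteristic polynomial is λ² − (−1)λ + (−6) with roots −3 and 2.
Eigenvectors give P = [[−1, −2], [1, 1]] with P⁻¹ = [[1, 2], [−1, −1]], and B = P·diag(−3, 2)·P⁻¹.
Then B⁹ = P·diag(−19683, 512)·P⁻¹ = [[19683, −1024], [−19683, 512]] · [[1, 2], [−1, −1]] = [[20707, 40390], [−20195, −39878]].

[[20707, 40390], [−20195, −39878]]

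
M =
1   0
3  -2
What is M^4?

[[1, 0], [-15, 16]]

M^2 = [[1, 0], [-3, 4]]
M^3 = [[1, 0], [9, -8]]
M^4 = [[1, 0], [-15, 16]]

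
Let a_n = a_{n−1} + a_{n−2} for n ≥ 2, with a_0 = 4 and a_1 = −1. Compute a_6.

12

With companion matrix C = [[1, 1], [1, 0]], [a_n, a_{n−1}]ᵀ = C·[a_{n−1}, a_{n−2}]ᵀ, so [a_6, a_5]ᵀ = C^5·[a_1, a_0]ᵀ.
C^5 = [[8, 5], [5, 3]], giving [a_6, a_5]ᵀ = [[12], [7]].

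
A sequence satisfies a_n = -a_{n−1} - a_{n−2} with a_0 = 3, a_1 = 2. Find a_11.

With companion matrix B = [[-1, -1], [1, 0]], [a_n, a_{n−1}]ᵀ = B·[a_{n−1}, a_{n−2}]ᵀ, so [a_11, a_10]ᵀ = B¹⁰·[a_1, a_0]ᵀ.
B¹⁰ = [[-1, -1], [1, 0]], giving [a_11, a_10]ᵀ = [[-5], [2]].

-5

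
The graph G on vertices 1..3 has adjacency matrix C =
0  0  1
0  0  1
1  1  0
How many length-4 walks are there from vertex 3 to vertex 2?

The number of length-4 walks from vertex 3 to vertex 2 is entry (3,2) of C⁴, where C is the adjacency matrix.
C² = [[1, 1, 0], [1, 1, 0], [0, 0, 2]]
C³ = [[0, 0, 2], [0, 0, 2], [2, 2, 0]]
C⁴ = [[2, 2, 0], [2, 2, 0], [0, 0, 4]]

0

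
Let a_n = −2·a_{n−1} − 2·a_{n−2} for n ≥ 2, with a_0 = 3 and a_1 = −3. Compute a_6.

With companion matrix C = [[−2, −2], [1, 0]], [a_n, a_{n−1}]ᵀ = C·[a_{n−1}, a_{n−2}]ᵀ, so [a_6, a_5]ᵀ = C⁵·[a_1, a_0]ᵀ.
C⁵ = [[8, 8], [−4, 0]], giving [a_6, a_5]ᵀ = [[0], [12]].

0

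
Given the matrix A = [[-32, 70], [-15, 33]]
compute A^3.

tr A = 1 and det A = -6, so the characteristic polynomial is λ² − (1)λ + (-6) with roots 3 and -2.
Eigenvectors give P = [[2, 7], [1, 3]] with P⁻¹ = [[-3, 7], [1, -2]], and A = P·diag(3, -2)·P⁻¹.
Then A^3 = P·diag(27, -8)·P⁻¹ = [[54, -56], [27, -24]] · [[-3, 7], [1, -2]] = [[-218, 490], [-105, 237]].

[[-218, 490], [-105, 237]]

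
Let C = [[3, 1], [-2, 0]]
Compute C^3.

[[15, 7], [-14, -6]]

tr C = 3 and det C = 2, so the characteristic polynomial is λ² − (3)λ + (2) with roots 1 and 2.
Eigenvectors give P = [[-1, -1], [2, 1]] with P⁻¹ = [[1, 1], [-2, -1]], and C = P·diag(1, 2)·P⁻¹.
Then C^3 = P·diag(1, 8)·P⁻¹ = [[-1, -8], [2, 8]] · [[1, 1], [-2, -1]] = [[15, 7], [-14, -6]].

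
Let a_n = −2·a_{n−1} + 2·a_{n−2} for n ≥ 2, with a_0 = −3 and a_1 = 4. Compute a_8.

With companion matrix Q = [[−2, 2], [1, 0]], [a_n, a_{n−1}]ᵀ = Q·[a_{n−1}, a_{n−2}]ᵀ, so [a_8, a_7]ᵀ = Q^7·[a_1, a_0]ᵀ.
Q^7 = [[−896, 656], [328, −240]], giving [a_8, a_7]ᵀ = [[−5552], [2032]].

−5552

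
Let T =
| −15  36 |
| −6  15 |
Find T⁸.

tr T = 0 and det T = −9, so the characteristic polynomial is λ² − (0)λ + (−9) with roots 3 and −3.
Eigenvectors give P = [[2, 3], [1, 1]] with P⁻¹ = [[−1, 3], [1, −2]], and T = P·diag(3, −3)·P⁻¹.
Then T⁸ = P·diag(6561, 6561)·P⁻¹ = [[13122, 19683], [6561, 6561]] · [[−1, 3], [1, −2]] = [[6561, 0], [0, 6561]].

[[6561, 0], [0, 6561]]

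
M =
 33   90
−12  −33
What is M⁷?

tr M = 0 and det M = −9, so the characteristic polynomial is λ² − (0)λ + (−9) with roots 3 and −3.
Eigenvectors give P = [[−3, 5], [1, −2]] with P⁻¹ = [[−2, −5], [−1, −3]], and M = P·diag(3, −3)·P⁻¹.
Then M⁷ = P·diag(2187, −2187)·P⁻¹ = [[−6561, −10935], [2187, 4374]] · [[−2, −5], [−1, −3]] = [[24057, 65610], [−8748, −24057]].

[[24057, 65610], [−8748, −24057]]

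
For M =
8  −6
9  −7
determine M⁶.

[[190, −126], [189, −125]]

tr M = 1 and det M = −2, so the characteristic polynomial is λ² − (1)λ + (−2) with roots −1 and 2.
Eigenvectors give P = [[−2, 1], [−3, 1]] with P⁻¹ = [[1, −1], [3, −2]], and M = P·diag(−1, 2)·P⁻¹.
Then M⁶ = P·diag(1, 64)·P⁻¹ = [[−2, 64], [−3, 64]] · [[1, −1], [3, −2]] = [[190, −126], [189, −125]].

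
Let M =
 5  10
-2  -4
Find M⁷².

[[5, 10], [-2, -4]]

M² = M (a projection; rank 1, trace 1), so M⁷² = M.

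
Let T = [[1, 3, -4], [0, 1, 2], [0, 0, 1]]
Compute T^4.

T = I + N where N = [[0, 3, -4], [0, 0, 2], [0, 0, 0]] is strictly upper-triangular, so N^3 = 0.
(I + N)^4 = I + 4·N + 6·N^2 = [[1, 12, 20], [0, 1, 8], [0, 0, 1]].

[[1, 12, 20], [0, 1, 8], [0, 0, 1]]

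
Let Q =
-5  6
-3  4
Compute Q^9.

tr Q = -1 and det Q = -2, so the characteristic polynomial is λ² − (-1)λ + (-2) with roots 1 and -2.
Eigenvectors give P = [[1, -2], [1, -1]] with P⁻¹ = [[-1, 2], [-1, 1]], and Q = P·diag(1, -2)·P⁻¹.
Then Q^9 = P·diag(1, -512)·P⁻¹ = [[1, 1024], [1, 512]] · [[-1, 2], [-1, 1]] = [[-1025, 1026], [-513, 514]].

[[-1025, 1026], [-513, 514]]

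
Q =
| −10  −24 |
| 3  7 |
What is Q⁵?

[[−280, −744], [93, 247]]

tr Q = −3 and det Q = 2, so the characteristic polynomial is λ² − (−3)λ + (2) with roots −1 and −2.
Eigenvectors give P = [[−8, −3], [3, 1]] with P⁻¹ = [[1, 3], [−3, −8]], and Q = P·diag(−1, −2)·P⁻¹.
Then Q⁵ = P·diag(−1, −32)·P⁻¹ = [[8, 96], [−3, −32]] · [[1, 3], [−3, −8]] = [[−280, −744], [93, 247]].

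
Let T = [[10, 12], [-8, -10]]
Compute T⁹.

[[2560, 3072], [-2048, -2560]]

tr T = 0 and det T = -4, so the characteristic polynomial is λ² − (0)λ + (-4) with roots 2 and -2.
Eigenvectors give P = [[3, -1], [-2, 1]] with P⁻¹ = [[1, 1], [2, 3]], and T = P·diag(2, -2)·P⁻¹.
Then T⁹ = P·diag(512, -512)·P⁻¹ = [[1536, 512], [-1024, -512]] · [[1, 1], [2, 3]] = [[2560, 3072], [-2048, -2560]].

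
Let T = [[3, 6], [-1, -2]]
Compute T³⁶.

[[3, 6], [-1, -2]]

T² = T (a projection; rank 1, trace 1), so T³⁶ = T.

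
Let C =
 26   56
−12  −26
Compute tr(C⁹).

tr C = 0 and det C = −4, so the characteristic polynomial is λ² − (0)λ + (−4) with roots 2 and −2.
Eigenvectors give P = [[7, −2], [−3, 1]] with P⁻¹ = [[1, 2], [3, 7]], and C = P·diag(2, −2)·P⁻¹.
Then C⁹ = P·diag(512, −512)·P⁻¹ = [[3584, 1024], [−1536, −512]] · [[1, 2], [3, 7]] = [[6656, 14336], [−3072, −6656]].

0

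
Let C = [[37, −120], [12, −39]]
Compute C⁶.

[[−6551, 21840], [−2184, 7281]]

tr C = −2 and det C = −3, so the characteristic polynomial is λ² − (−2)λ + (−3) with roots 1 and −3.
Eigenvectors give P = [[10, 3], [3, 1]] with P⁻¹ = [[1, −3], [−3, 10]], and C = P·diag(1, −3)·P⁻¹.
Then C⁶ = P·diag(1, 729)·P⁻¹ = [[10, 2187], [3, 729]] · [[1, −3], [−3, 10]] = [[−6551, 21840], [−2184, 7281]].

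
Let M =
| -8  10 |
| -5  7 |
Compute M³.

[[-62, 70], [-35, 43]]

tr M = -1 and det M = -6, so the characteristic polynomial is λ² − (-1)λ + (-6) with roots 2 and -3.
Eigenvectors give P = [[1, 2], [1, 1]] with P⁻¹ = [[-1, 2], [1, -1]], and M = P·diag(2, -3)·P⁻¹.
Then M³ = P·diag(8, -27)·P⁻¹ = [[8, -54], [8, -27]] · [[-1, 2], [1, -1]] = [[-62, 70], [-35, 43]].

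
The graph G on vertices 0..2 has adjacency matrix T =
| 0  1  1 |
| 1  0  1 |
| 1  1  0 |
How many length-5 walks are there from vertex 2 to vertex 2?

The number of length-5 walks from vertex 2 to vertex 2 is entry (2,2) of T⁵, where T is the adjacency matrix.
T² = [[2, 1, 1], [1, 2, 1], [1, 1, 2]]
T³ = [[2, 3, 3], [3, 2, 3], [3, 3, 2]]
T⁴ = [[6, 5, 5], [5, 6, 5], [5, 5, 6]]
T⁵ = [[10, 11, 11], [11, 10, 11], [11, 11, 10]]

10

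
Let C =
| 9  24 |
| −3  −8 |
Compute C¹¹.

[[9, 24], [−3, −8]]

C² = C (a projection; rank 1, trace 1), so C¹¹ = C.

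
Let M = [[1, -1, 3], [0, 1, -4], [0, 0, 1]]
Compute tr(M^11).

M = I + N where N = [[0, -1, 3], [0, 0, -4], [0, 0, 0]] is strictly upper-triangular, so N^3 = 0.
(I + N)^11 = I + 11·N + 55·N^2 = [[1, -11, 253], [0, 1, -44], [0, 0, 1]].

3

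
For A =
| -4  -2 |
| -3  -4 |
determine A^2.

[[22, 16], [24, 22]]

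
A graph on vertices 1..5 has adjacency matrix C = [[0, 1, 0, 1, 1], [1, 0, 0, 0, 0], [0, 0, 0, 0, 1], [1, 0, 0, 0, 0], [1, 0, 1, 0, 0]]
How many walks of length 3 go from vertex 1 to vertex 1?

0

The number of length-3 walks from vertex 1 to vertex 1 is entry (1,1) of C³, where C is the adjacency matrix.
C² = [[3, 0, 1, 0, 0], [0, 1, 0, 1, 1], [1, 0, 1, 0, 0], [0, 1, 0, 1, 1], [0, 1, 0, 1, 2]]
C³ = [[0, 3, 0, 3, 4], [3, 0, 1, 0, 0], [0, 1, 0, 1, 2], [3, 0, 1, 0, 0], [4, 0, 2, 0, 0]]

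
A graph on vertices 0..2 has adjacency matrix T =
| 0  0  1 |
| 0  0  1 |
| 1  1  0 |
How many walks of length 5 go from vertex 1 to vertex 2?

4

The number of length-5 walks from vertex 1 to vertex 2 is entry (1,2) of T⁵, where T is the adjacency matrix.
T² = [[1, 1, 0], [1, 1, 0], [0, 0, 2]]
T³ = [[0, 0, 2], [0, 0, 2], [2, 2, 0]]
T⁴ = [[2, 2, 0], [2, 2, 0], [0, 0, 4]]
T⁵ = [[0, 0, 4], [0, 0, 4], [4, 4, 0]]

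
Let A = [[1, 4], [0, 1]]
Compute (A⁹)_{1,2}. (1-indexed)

36

A = I + N where N = [[0, 4], [0, 0]] is strictly upper-triangular, so N² = 0.
(I + N)⁹ = I + 9·N = [[1, 36], [0, 1]].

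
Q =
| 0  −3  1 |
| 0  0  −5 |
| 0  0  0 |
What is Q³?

[[0, 0, 0], [0, 0, 0], [0, 0, 0]]

Q is strictly triangular, hence nilpotent: Q³ = 0, so Q³ = 0.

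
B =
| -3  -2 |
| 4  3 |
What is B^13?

[[-3, -2], [4, 3]]

B² = I (check: tr B = 0 and det B = -1), so B^13 = B since 13 is odd.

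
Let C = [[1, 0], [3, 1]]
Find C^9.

C = I + N where N = [[0, 0], [3, 0]] is strictly lower-triangular, so N^2 = 0.
(I + N)^9 = I + 9·N = [[1, 0], [27, 1]].

[[1, 0], [27, 1]]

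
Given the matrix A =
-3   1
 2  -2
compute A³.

A² = [[11, -5], [-10, 6]]
A³ = [[-43, 21], [42, -22]]

[[-43, 21], [42, -22]]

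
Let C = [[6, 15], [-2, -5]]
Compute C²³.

[[6, 15], [-2, -5]]

C² = C (a projection; rank 1, trace 1), so C²³ = C.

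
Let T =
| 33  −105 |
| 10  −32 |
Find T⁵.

tr T = 1 and det T = −6, so the characteristic polynomial is λ² − (1)λ + (−6) with roots 3 and −2.
Eigenvectors give P = [[7, 3], [2, 1]] with P⁻¹ = [[1, −3], [−2, 7]], and T = P·diag(3, −2)·P⁻¹.
Then T⁵ = P·diag(243, −32)·P⁻¹ = [[1701, −96], [486, −32]] · [[1, −3], [−2, 7]] = [[1893, −5775], [550, −1682]].

[[1893, −5775], [550, −1682]]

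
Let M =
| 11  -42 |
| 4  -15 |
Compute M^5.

[[1451, -5082], [484, -1695]]

tr M = -4 and det M = 3, so the characteristic polynomial is λ² − (-4)λ + (3) with roots -3 and -1.
Eigenvectors give P = [[3, 7], [1, 2]] with P⁻¹ = [[-2, 7], [1, -3]], and M = P·diag(-3, -1)·P⁻¹.
Then M^5 = P·diag(-243, -1)·P⁻¹ = [[-729, -7], [-243, -2]] · [[-2, 7], [1, -3]] = [[1451, -5082], [484, -1695]].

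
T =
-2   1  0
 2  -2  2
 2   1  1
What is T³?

T² = [[6, -4, 2], [-4, 8, -2], [0, 1, 3]]
T³ = [[-16, 16, -6], [20, -22, 14], [8, 1, 5]]

[[-16, 16, -6], [20, -22, 14], [8, 1, 5]]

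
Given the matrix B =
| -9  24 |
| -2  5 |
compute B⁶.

[[2913, -8736], [728, -2183]]

tr B = -4 and det B = 3, so the characteristic polynomial is λ² − (-4)λ + (3) with roots -3 and -1.
Eigenvectors give P = [[4, 3], [1, 1]] with P⁻¹ = [[1, -3], [-1, 4]], and B = P·diag(-3, -1)·P⁻¹.
Then B⁶ = P·diag(729, 1)·P⁻¹ = [[2916, 3], [729, 1]] · [[1, -3], [-1, 4]] = [[2913, -8736], [728, -2183]].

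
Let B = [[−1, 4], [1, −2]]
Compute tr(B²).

13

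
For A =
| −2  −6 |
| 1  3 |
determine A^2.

A² = A (a projection; rank 1, trace 1), so A^2 = A.

[[−2, −6], [1, 3]]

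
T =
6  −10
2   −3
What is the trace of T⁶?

tr T = 3 and det T = 2, so the characteristic polynomial is λ² − (3)λ + (2) with roots 1 and 2.
Eigenvectors give P = [[−2, 5], [−1, 2]] with P⁻¹ = [[2, −5], [1, −2]], and T = P·diag(1, 2)·P⁻¹.
Then T⁶ = P·diag(1, 64)·P⁻¹ = [[−2, 320], [−1, 128]] · [[2, −5], [1, −2]] = [[316, −630], [126, −251]].

65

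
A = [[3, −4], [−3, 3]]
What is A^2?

[[21, −24], [−18, 21]]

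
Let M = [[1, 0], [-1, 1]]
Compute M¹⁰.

[[1, 0], [-10, 1]]

M = I + N where N = [[0, 0], [-1, 0]] is strictly lower-triangular, so N² = 0.
(I + N)¹⁰ = I + 10·N = [[1, 0], [-10, 1]].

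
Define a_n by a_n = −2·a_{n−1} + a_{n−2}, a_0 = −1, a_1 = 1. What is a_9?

With companion matrix Q = [[−2, 1], [1, 0]], [a_n, a_{n−1}]ᵀ = Q·[a_{n−1}, a_{n−2}]ᵀ, so [a_9, a_8]ᵀ = Q⁸·[a_1, a_0]ᵀ.
Q⁸ = [[985, −408], [−408, 169]], giving [a_9, a_8]ᵀ = [[1393], [−577]].

1393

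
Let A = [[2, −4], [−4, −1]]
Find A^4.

A^2 = [[20, −4], [−4, 17]]
A^3 = [[56, −76], [−76, −1]]
A^4 = [[416, −148], [−148, 305]]

[[416, −148], [−148, 305]]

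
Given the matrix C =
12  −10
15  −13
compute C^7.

[[4758, −4630], [6945, −6817]]

tr C = −1 and det C = −6, so the characteristic polynomial is λ² − (−1)λ + (−6) with roots 2 and −3.
Eigenvectors give P = [[1, 2], [1, 3]] with P⁻¹ = [[3, −2], [−1, 1]], and C = P·diag(2, −3)·P⁻¹.
Then C^7 = P·diag(128, −2187)·P⁻¹ = [[128, −4374], [128, −6561]] · [[3, −2], [−1, 1]] = [[4758, −4630], [6945, −6817]].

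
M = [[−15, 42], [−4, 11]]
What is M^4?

[[561, −1680], [160, −479]]

tr M = −4 and det M = 3, so the characteristic polynomial is λ² − (−4)λ + (3) with roots −3 and −1.
Eigenvectors give P = [[7, 3], [2, 1]] with P⁻¹ = [[1, −3], [−2, 7]], and M = P·diag(−3, −1)·P⁻¹.
Then M^4 = P·diag(81, 1)·P⁻¹ = [[567, 3], [162, 1]] · [[1, −3], [−2, 7]] = [[561, −1680], [160, −479]].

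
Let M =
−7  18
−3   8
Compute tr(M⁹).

511

tr M = 1 and det M = −2, so the characteristic polynomial is λ² − (1)λ + (−2) with roots 2 and −1.
Eigenvectors give P = [[2, 3], [1, 1]] with P⁻¹ = [[−1, 3], [1, −2]], and M = P·diag(2, −1)·P⁻¹.
Then M⁹ = P·diag(512, −1)·P⁻¹ = [[1024, −3], [512, −1]] · [[−1, 3], [1, −2]] = [[−1027, 3078], [−513, 1538]].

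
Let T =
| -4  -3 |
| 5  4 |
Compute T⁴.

[[1, 0], [0, 1]]

T² = I (check: tr T = 0 and det T = -1), so T⁴ = I since 4 is even.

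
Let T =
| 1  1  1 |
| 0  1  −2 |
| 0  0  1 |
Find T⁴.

T = I + N where N = [[0, 1, 1], [0, 0, −2], [0, 0, 0]] is strictly upper-triangular, so N³ = 0.
(I + N)⁴ = I + 4·N + 6·N² = [[1, 4, −8], [0, 1, −8], [0, 0, 1]].

[[1, 4, −8], [0, 1, −8], [0, 0, 1]]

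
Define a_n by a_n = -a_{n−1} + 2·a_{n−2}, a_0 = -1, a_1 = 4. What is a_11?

With companion matrix C = [[-1, 2], [1, 0]], [a_n, a_{n−1}]ᵀ = C·[a_{n−1}, a_{n−2}]ᵀ, so [a_11, a_10]ᵀ = C¹⁰·[a_1, a_0]ᵀ.
C¹⁰ = [[683, -682], [-341, 342]], giving [a_11, a_10]ᵀ = [[3414], [-1706]].

3414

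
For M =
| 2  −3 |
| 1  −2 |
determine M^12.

[[1, 0], [0, 1]]

M² = I (check: tr M = 0 and det M = −1), so M^12 = I since 12 is even.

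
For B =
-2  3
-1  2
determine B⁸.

[[1, 0], [0, 1]]

B² = I (check: tr B = 0 and det B = -1), so B⁸ = I since 8 is even.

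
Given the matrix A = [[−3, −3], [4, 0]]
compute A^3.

A^2 = [[−3, 9], [−12, −12]]
A^3 = [[45, 9], [−12, 36]]

[[45, 9], [−12, 36]]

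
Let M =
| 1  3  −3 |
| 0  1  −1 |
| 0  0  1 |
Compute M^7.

M = I + N where N = [[0, 3, −3], [0, 0, −1], [0, 0, 0]] is strictly upper-triangular, so N^3 = 0.
(I + N)^7 = I + 7·N + 21·N^2 = [[1, 21, −84], [0, 1, −7], [0, 0, 1]].

[[1, 21, −84], [0, 1, −7], [0, 0, 1]]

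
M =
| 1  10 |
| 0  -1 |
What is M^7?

M² = I (check: tr M = 0 and det M = -1), so M^7 = M since 7 is odd.

[[1, 10], [0, -1]]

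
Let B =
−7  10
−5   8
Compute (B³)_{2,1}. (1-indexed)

tr B = 1 and det B = −6, so the characteristic polynomial is λ² − (1)λ + (−6) with roots −2 and 3.
Eigenvectors give P = [[2, 1], [1, 1]] with P⁻¹ = [[1, −1], [−1, 2]], and B = P·diag(−2, 3)·P⁻¹.
Then B³ = P·diag(−8, 27)·P⁻¹ = [[−16, 27], [−8, 27]] · [[1, −1], [−1, 2]] = [[−43, 70], [−35, 62]].

−35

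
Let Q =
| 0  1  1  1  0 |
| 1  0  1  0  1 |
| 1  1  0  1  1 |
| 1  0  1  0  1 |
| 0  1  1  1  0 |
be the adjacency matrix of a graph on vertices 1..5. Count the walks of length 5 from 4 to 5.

72

The number of length-5 walks from vertex 4 to vertex 5 is entry (4,5) of Q⁵, where Q is the adjacency matrix.
Q² = [[3, 1, 2, 1, 3], [1, 3, 2, 3, 1], [2, 2, 4, 2, 2], [1, 3, 2, 3, 1], [3, 1, 2, 1, 3]]
Q³ = [[4, 8, 8, 8, 4], [8, 4, 8, 4, 8], [8, 8, 8, 8, 8], [8, 4, 8, 4, 8], [4, 8, 8, 8, 4]]
Q⁴ = [[24, 16, 24, 16, 24], [16, 24, 24, 24, 16], [24, 24, 32, 24, 24], [16, 24, 24, 24, 16], [24, 16, 24, 16, 24]]
Q⁵ = [[56, 72, 80, 72, 56], [72, 56, 80, 56, 72], [80, 80, 96, 80, 80], [72, 56, 80, 56, 72], [56, 72, 80, 72, 56]]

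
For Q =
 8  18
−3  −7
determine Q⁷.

tr Q = 1 and det Q = −2, so the characteristic polynomial is λ² − (1)λ + (−2) with roots −1 and 2.
Eigenvectors give P = [[−2, −3], [1, 1]] with P⁻¹ = [[1, 3], [−1, −2]], and Q = P·diag(−1, 2)·P⁻¹.
Then Q⁷ = P·diag(−1, 128)·P⁻¹ = [[2, −384], [−1, 128]] · [[1, 3], [−1, −2]] = [[386, 774], [−129, −259]].

[[386, 774], [−129, −259]]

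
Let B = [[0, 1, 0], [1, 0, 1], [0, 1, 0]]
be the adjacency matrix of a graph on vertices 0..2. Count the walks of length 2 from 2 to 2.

The number of length-2 walks from vertex 2 to vertex 2 is entry (2,2) of B², where B is the adjacency matrix.
B² = [[1, 0, 1], [0, 2, 0], [1, 0, 1]]

1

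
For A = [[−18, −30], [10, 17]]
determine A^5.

[[−1068, −1650], [550, 857]]

tr A = −1 and det A = −6, so the characteristic polynomial is λ² − (−1)λ + (−6) with roots 2 and −3.
Eigenvectors give P = [[−3, −2], [2, 1]] with P⁻¹ = [[1, 2], [−2, −3]], and A = P·diag(2, −3)·P⁻¹.
Then A^5 = P·diag(32, −243)·P⁻¹ = [[−96, 486], [64, −243]] · [[1, 2], [−2, −3]] = [[−1068, −1650], [550, 857]].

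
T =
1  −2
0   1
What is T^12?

[[1, −24], [0, 1]]

T = I + N where N = [[0, −2], [0, 0]] is strictly upper-triangular, so N^2 = 0.
(I + N)^12 = I + 12·N = [[1, −24], [0, 1]].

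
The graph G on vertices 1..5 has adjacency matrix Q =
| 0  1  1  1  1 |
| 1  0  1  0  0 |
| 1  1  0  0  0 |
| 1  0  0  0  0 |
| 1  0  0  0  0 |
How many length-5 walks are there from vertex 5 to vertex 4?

2

The number of length-5 walks from vertex 5 to vertex 4 is entry (5,4) of Q^5, where Q is the adjacency matrix.
Q^2 = [[4, 1, 1, 0, 0], [1, 2, 1, 1, 1], [1, 1, 2, 1, 1], [0, 1, 1, 1, 1], [0, 1, 1, 1, 1]]
Q^3 = [[2, 5, 5, 4, 4], [5, 2, 3, 1, 1], [5, 3, 2, 1, 1], [4, 1, 1, 0, 0], [4, 1, 1, 0, 0]]
Q^4 = [[18, 7, 7, 2, 2], [7, 8, 7, 5, 5], [7, 7, 8, 5, 5], [2, 5, 5, 4, 4], [2, 5, 5, 4, 4]]
Q^5 = [[18, 25, 25, 18, 18], [25, 14, 15, 7, 7], [25, 15, 14, 7, 7], [18, 7, 7, 2, 2], [18, 7, 7, 2, 2]]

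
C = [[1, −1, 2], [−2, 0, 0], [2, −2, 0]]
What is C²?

[[7, −5, 2], [−2, 2, −4], [6, −2, 4]]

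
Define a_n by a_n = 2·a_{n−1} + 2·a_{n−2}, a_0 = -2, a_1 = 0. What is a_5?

With companion matrix C = [[2, 2], [1, 0]], [a_n, a_{n−1}]ᵀ = C·[a_{n−1}, a_{n−2}]ᵀ, so [a_5, a_4]ᵀ = C⁴·[a_1, a_0]ᵀ.
C⁴ = [[44, 32], [16, 12]], giving [a_5, a_4]ᵀ = [[-64], [-24]].

-64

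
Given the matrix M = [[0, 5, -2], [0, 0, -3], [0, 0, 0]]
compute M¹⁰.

M is strictly triangular, hence nilpotent: M³ = 0, so M¹⁰ = 0.

[[0, 0, 0], [0, 0, 0], [0, 0, 0]]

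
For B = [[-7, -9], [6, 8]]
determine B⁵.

tr B = 1 and det B = -2, so the characteristic polynomial is λ² − (1)λ + (-2) with roots 2 and -1.
Eigenvectors give P = [[-1, -3], [1, 2]] with P⁻¹ = [[2, 3], [-1, -1]], and B = P·diag(2, -1)·P⁻¹.
Then B⁵ = P·diag(32, -1)·P⁻¹ = [[-32, 3], [32, -2]] · [[2, 3], [-1, -1]] = [[-67, -99], [66, 98]].

[[-67, -99], [66, 98]]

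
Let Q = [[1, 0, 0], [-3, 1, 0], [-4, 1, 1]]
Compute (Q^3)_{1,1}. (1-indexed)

Q = I + N where N = [[0, 0, 0], [-3, 0, 0], [-4, 1, 0]] is strictly lower-triangular, so N^3 = 0.
(I + N)^3 = I + 3·N + 3·N^2 = [[1, 0, 0], [-9, 1, 0], [-21, 3, 1]].

1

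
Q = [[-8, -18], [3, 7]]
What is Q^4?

tr Q = -1 and det Q = -2, so the characteristic polynomial is λ² − (-1)λ + (-2) with roots 1 and -2.
Eigenvectors give P = [[-2, 3], [1, -1]] with P⁻¹ = [[1, 3], [1, 2]], and Q = P·diag(1, -2)·P⁻¹.
Then Q^4 = P·diag(1, 16)·P⁻¹ = [[-2, 48], [1, -16]] · [[1, 3], [1, 2]] = [[46, 90], [-15, -29]].

[[46, 90], [-15, -29]]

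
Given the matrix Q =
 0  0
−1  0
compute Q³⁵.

[[0, 0], [0, 0]]

Q is strictly triangular, hence nilpotent: Q² = 0, so Q³⁵ = 0.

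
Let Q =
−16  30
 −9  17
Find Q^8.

tr Q = 1 and det Q = −2, so the characteristic polynomial is λ² − (1)λ + (−2) with roots 2 and −1.
Eigenvectors give P = [[5, 2], [3, 1]] with P⁻¹ = [[−1, 2], [3, −5]], and Q = P·diag(2, −1)·P⁻¹.
Then Q^8 = P·diag(256, 1)·P⁻¹ = [[1280, 2], [768, 1]] · [[−1, 2], [3, −5]] = [[−1274, 2550], [−765, 1531]].

[[−1274, 2550], [−765, 1531]]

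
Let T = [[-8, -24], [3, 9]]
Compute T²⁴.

T² = T (a projection; rank 1, trace 1), so T²⁴ = T.

[[-8, -24], [3, 9]]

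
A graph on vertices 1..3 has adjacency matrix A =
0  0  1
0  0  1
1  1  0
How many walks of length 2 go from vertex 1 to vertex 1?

The number of length-2 walks from vertex 1 to vertex 1 is entry (1,1) of A², where A is the adjacency matrix.
A² = [[1, 1, 0], [1, 1, 0], [0, 0, 2]]

1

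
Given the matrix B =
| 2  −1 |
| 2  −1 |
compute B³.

[[2, −1], [2, −1]]

B² = B (a projection; rank 1, trace 1), so B³ = B.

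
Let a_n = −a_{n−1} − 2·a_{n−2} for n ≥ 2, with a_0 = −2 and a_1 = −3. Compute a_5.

With companion matrix B = [[−1, −2], [1, 0]], [a_n, a_{n−1}]ᵀ = B·[a_{n−1}, a_{n−2}]ᵀ, so [a_5, a_4]ᵀ = B^4·[a_1, a_0]ᵀ.
B^4 = [[−1, −6], [3, 2]], giving [a_5, a_4]ᵀ = [[15], [−13]].

15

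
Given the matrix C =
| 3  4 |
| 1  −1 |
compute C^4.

[[185, 144], [36, 41]]

C^2 = [[13, 8], [2, 5]]
C^3 = [[47, 44], [11, 3]]
C^4 = [[185, 144], [36, 41]]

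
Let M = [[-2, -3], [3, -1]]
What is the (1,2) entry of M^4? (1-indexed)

-117

M^2 = [[-5, 9], [-9, -8]]
M^3 = [[37, 6], [-6, 35]]
M^4 = [[-56, -117], [117, -17]]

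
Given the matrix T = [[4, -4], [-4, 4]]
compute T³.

T² = [[32, -32], [-32, 32]]
T³ = [[256, -256], [-256, 256]]

[[256, -256], [-256, 256]]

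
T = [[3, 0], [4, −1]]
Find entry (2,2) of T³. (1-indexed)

tr T = 2 and det T = −3, so the characteristic polynomial is λ² − (2)λ + (−3) with roots −1 and 3.
Eigenvectors give P = [[0, 1], [−1, 1]] with P⁻¹ = [[1, −1], [1, 0]], and T = P·diag(−1, 3)·P⁻¹.
Then T³ = P·diag(−1, 27)·P⁻¹ = [[0, 27], [1, 27]] · [[1, −1], [1, 0]] = [[27, 0], [28, −1]].

−1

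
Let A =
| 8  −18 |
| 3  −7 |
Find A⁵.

[[98, −198], [33, −67]]

tr A = 1 and det A = −2, so the characteristic polynomial is λ² − (1)λ + (−2) with roots −1 and 2.
Eigenvectors give P = [[2, 3], [1, 1]] with P⁻¹ = [[−1, 3], [1, −2]], and A = P·diag(−1, 2)·P⁻¹.
Then A⁵ = P·diag(−1, 32)·P⁻¹ = [[−2, 96], [−1, 32]] · [[−1, 3], [1, −2]] = [[98, −198], [33, −67]].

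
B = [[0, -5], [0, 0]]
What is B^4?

[[0, 0], [0, 0]]

B is strictly triangular, hence nilpotent: B^2 = 0, so B^4 = 0.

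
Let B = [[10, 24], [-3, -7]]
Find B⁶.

[[568, 1512], [-189, -503]]

tr B = 3 and det B = 2, so the characteristic polynomial is λ² − (3)λ + (2) with roots 2 and 1.
Eigenvectors give P = [[-3, -8], [1, 3]] with P⁻¹ = [[-3, -8], [1, 3]], and B = P·diag(2, 1)·P⁻¹.
Then B⁶ = P·diag(64, 1)·P⁻¹ = [[-192, -8], [64, 3]] · [[-3, -8], [1, 3]] = [[568, 1512], [-189, -503]].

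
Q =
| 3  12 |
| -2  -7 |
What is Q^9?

[[39363, 118092], [-19682, -59047]]

tr Q = -4 and det Q = 3, so the characteristic polynomial is λ² − (-4)λ + (3) with roots -1 and -3.
Eigenvectors give P = [[-3, -2], [1, 1]] with P⁻¹ = [[-1, -2], [1, 3]], and Q = P·diag(-1, -3)·P⁻¹.
Then Q^9 = P·diag(-1, -19683)·P⁻¹ = [[3, 39366], [-1, -19683]] · [[-1, -2], [1, 3]] = [[39363, 118092], [-19682, -59047]].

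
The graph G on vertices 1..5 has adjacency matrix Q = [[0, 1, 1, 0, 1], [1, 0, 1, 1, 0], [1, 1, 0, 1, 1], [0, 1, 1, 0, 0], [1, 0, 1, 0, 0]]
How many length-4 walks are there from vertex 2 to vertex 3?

The number of length-4 walks from vertex 2 to vertex 3 is entry (2,3) of Q^4, where Q is the adjacency matrix.
Q^2 = [[3, 1, 2, 2, 1], [1, 3, 2, 1, 2], [2, 2, 4, 1, 1], [2, 1, 1, 2, 1], [1, 2, 1, 1, 2]]
Q^3 = [[4, 7, 7, 3, 5], [7, 4, 7, 5, 3], [7, 7, 6, 6, 6], [3, 5, 6, 2, 3], [5, 3, 6, 3, 2]]
Q^4 = [[19, 14, 19, 14, 11], [14, 19, 19, 11, 14], [19, 19, 26, 13, 13], [14, 11, 13, 11, 9], [11, 14, 13, 9, 11]]

19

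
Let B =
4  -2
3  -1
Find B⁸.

tr B = 3 and det B = 2, so the characteristic polynomial is λ² − (3)λ + (2) with roots 2 and 1.
Eigenvectors give P = [[1, -2], [1, -3]] with P⁻¹ = [[3, -2], [1, -1]], and B = P·diag(2, 1)·P⁻¹.
Then B⁸ = P·diag(256, 1)·P⁻¹ = [[256, -2], [256, -3]] · [[3, -2], [1, -1]] = [[766, -510], [765, -509]].

[[766, -510], [765, -509]]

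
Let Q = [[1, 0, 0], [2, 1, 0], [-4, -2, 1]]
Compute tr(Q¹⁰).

3

Q = I + N where N = [[0, 0, 0], [2, 0, 0], [-4, -2, 0]] is strictly lower-triangular, so N³ = 0.
(I + N)¹⁰ = I + 10·N + 45·N² = [[1, 0, 0], [20, 1, 0], [-220, -20, 1]].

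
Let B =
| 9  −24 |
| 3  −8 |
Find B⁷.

B² = B (a projection; rank 1, trace 1), so B⁷ = B.

[[9, −24], [3, −8]]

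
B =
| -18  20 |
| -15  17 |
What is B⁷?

[[-9132, 9260], [-6945, 7073]]

tr B = -1 and det B = -6, so the characteristic polynomial is λ² − (-1)λ + (-6) with roots 2 and -3.
Eigenvectors give P = [[-1, -4], [-1, -3]] with P⁻¹ = [[3, -4], [-1, 1]], and B = P·diag(2, -3)·P⁻¹.
Then B⁷ = P·diag(128, -2187)·P⁻¹ = [[-128, 8748], [-128, 6561]] · [[3, -4], [-1, 1]] = [[-9132, 9260], [-6945, 7073]].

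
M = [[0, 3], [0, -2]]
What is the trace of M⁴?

16

M² = [[0, -6], [0, 4]]
M³ = [[0, 12], [0, -8]]
M⁴ = [[0, -24], [0, 16]]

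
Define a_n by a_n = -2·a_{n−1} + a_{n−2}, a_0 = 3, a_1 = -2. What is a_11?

With companion matrix B = [[-2, 1], [1, 0]], [a_n, a_{n−1}]ᵀ = B·[a_{n−1}, a_{n−2}]ᵀ, so [a_11, a_10]ᵀ = B^10·[a_1, a_0]ᵀ.
B^10 = [[5741, -2378], [-2378, 985]], giving [a_11, a_10]ᵀ = [[-18616], [7711]].

-18616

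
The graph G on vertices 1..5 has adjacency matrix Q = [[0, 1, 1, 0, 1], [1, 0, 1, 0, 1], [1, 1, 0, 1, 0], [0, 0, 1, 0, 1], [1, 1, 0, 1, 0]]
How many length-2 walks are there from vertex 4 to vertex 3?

0

The number of length-2 walks from vertex 4 to vertex 3 is entry (4,3) of Q², where Q is the adjacency matrix.
Q² = [[3, 2, 1, 2, 1], [2, 3, 1, 2, 1], [1, 1, 3, 0, 3], [2, 2, 0, 2, 0], [1, 1, 3, 0, 3]]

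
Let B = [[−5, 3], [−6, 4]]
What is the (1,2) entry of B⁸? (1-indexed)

tr B = −1 and det B = −2, so the characteristic polynomial is λ² − (−1)λ + (−2) with roots −2 and 1.
Eigenvectors give P = [[−1, 1], [−1, 2]] with P⁻¹ = [[−2, 1], [−1, 1]], and B = P·diag(−2, 1)·P⁻¹.
Then B⁸ = P·diag(256, 1)·P⁻¹ = [[−256, 1], [−256, 2]] · [[−2, 1], [−1, 1]] = [[511, −255], [510, −254]].

−255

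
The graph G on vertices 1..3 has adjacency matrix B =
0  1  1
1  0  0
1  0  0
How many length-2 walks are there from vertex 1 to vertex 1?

The number of length-2 walks from vertex 1 to vertex 1 is entry (1,1) of B², where B is the adjacency matrix.
B² = [[2, 0, 0], [0, 1, 1], [0, 1, 1]]

2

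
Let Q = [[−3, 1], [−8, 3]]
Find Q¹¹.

Q² = I (check: tr Q = 0 and det Q = −1), so Q¹¹ = Q since 11 is odd.

[[−3, 1], [−8, 3]]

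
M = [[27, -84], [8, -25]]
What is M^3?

tr M = 2 and det M = -3, so the characteristic polynomial is λ² − (2)λ + (-3) with roots 3 and -1.
Eigenvectors give P = [[7, 3], [2, 1]] with P⁻¹ = [[1, -3], [-2, 7]], and M = P·diag(3, -1)·P⁻¹.
Then M^3 = P·diag(27, -1)·P⁻¹ = [[189, -3], [54, -1]] · [[1, -3], [-2, 7]] = [[195, -588], [56, -169]].

[[195, -588], [56, -169]]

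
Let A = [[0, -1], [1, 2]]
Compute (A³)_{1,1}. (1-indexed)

A² = [[-1, -2], [2, 3]]
A³ = [[-2, -3], [3, 4]]

-2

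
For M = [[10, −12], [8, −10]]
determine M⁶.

[[64, 0], [0, 64]]

tr M = 0 and det M = −4, so the characteristic polynomial is λ² − (0)λ + (−4) with roots 2 and −2.
Eigenvectors give P = [[−3, 1], [−2, 1]] with P⁻¹ = [[−1, 1], [−2, 3]], and M = P·diag(2, −2)·P⁻¹.
Then M⁶ = P·diag(64, 64)·P⁻¹ = [[−192, 64], [−128, 64]] · [[−1, 1], [−2, 3]] = [[64, 0], [0, 64]].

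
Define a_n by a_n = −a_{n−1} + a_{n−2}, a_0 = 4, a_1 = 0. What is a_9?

−84

With companion matrix A = [[−1, 1], [1, 0]], [a_n, a_{n−1}]ᵀ = A·[a_{n−1}, a_{n−2}]ᵀ, so [a_9, a_8]ᵀ = A^8·[a_1, a_0]ᵀ.
A^8 = [[34, −21], [−21, 13]], giving [a_9, a_8]ᵀ = [[−84], [52]].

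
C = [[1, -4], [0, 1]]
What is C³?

[[1, -12], [0, 1]]

C = I + N where N = [[0, -4], [0, 0]] is strictly upper-triangular, so N² = 0.
(I + N)³ = I + 3·N = [[1, -12], [0, 1]].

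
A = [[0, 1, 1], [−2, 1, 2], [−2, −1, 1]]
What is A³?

[[−6, −7, −1], [2, −11, −10], [14, −1, −11]]

A² = [[−4, 0, 3], [−6, −3, 2], [0, −4, −3]]
A³ = [[−6, −7, −1], [2, −11, −10], [14, −1, −11]]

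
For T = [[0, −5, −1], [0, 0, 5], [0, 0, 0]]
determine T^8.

[[0, 0, 0], [0, 0, 0], [0, 0, 0]]

T is strictly triangular, hence nilpotent: T^3 = 0, so T^8 = 0.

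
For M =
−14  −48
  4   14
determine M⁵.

tr M = 0 and det M = −4, so the characteristic polynomial is λ² − (0)λ + (−4) with roots 2 and −2.
Eigenvectors give P = [[−3, 4], [1, −1]] with P⁻¹ = [[1, 4], [1, 3]], and M = P·diag(2, −2)·P⁻¹.
Then M⁵ = P·diag(32, −32)·P⁻¹ = [[−96, −128], [32, 32]] · [[1, 4], [1, 3]] = [[−224, −768], [64, 224]].

[[−224, −768], [64, 224]]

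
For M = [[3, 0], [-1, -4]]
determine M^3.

[[27, 0], [-13, -64]]

M^2 = [[9, 0], [1, 16]]
M^3 = [[27, 0], [-13, -64]]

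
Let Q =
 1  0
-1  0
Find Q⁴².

Q² = Q (a projection; rank 1, trace 1), so Q⁴² = Q.

[[1, 0], [-1, 0]]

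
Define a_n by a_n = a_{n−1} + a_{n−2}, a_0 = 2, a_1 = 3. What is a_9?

With companion matrix T = [[1, 1], [1, 0]], [a_n, a_{n−1}]ᵀ = T·[a_{n−1}, a_{n−2}]ᵀ, so [a_9, a_8]ᵀ = T^8·[a_1, a_0]ᵀ.
T^8 = [[34, 21], [21, 13]], giving [a_9, a_8]ᵀ = [[144], [89]].

144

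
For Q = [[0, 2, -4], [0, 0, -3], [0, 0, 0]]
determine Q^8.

[[0, 0, 0], [0, 0, 0], [0, 0, 0]]

Q is strictly triangular, hence nilpotent: Q^3 = 0, so Q^8 = 0.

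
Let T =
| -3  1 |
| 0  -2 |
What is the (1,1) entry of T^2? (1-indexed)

9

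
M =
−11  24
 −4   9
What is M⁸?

tr M = −2 and det M = −3, so the characteristic polynomial is λ² − (−2)λ + (−3) with roots −3 and 1.
Eigenvectors give P = [[3, −2], [1, −1]] with P⁻¹ = [[1, −2], [1, −3]], and M = P·diag(−3, 1)·P⁻¹.
Then M⁸ = P·diag(6561, 1)·P⁻¹ = [[19683, −2], [6561, −1]] · [[1, −2], [1, −3]] = [[19681, −39360], [6560, −13119]].

[[19681, −39360], [6560, −13119]]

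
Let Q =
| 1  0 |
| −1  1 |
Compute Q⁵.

Q = I + N where N = [[0, 0], [−1, 0]] is strictly lower-triangular, so N² = 0.
(I + N)⁵ = I + 5·N = [[1, 0], [−5, 1]].

[[1, 0], [−5, 1]]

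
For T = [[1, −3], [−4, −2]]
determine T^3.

[[1, −45], [−60, −44]]

T^2 = [[13, 3], [4, 16]]
T^3 = [[1, −45], [−60, −44]]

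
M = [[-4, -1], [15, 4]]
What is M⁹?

[[-4, -1], [15, 4]]

M² = I (check: tr M = 0 and det M = -1), so M⁹ = M since 9 is odd.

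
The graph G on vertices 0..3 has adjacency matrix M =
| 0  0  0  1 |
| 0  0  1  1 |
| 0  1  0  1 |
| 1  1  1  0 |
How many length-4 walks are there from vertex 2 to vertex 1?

The number of length-4 walks from vertex 2 to vertex 1 is entry (2,1) of M⁴, where M is the adjacency matrix.
M² = [[1, 1, 1, 0], [1, 2, 1, 1], [1, 1, 2, 1], [0, 1, 1, 3]]
M³ = [[0, 1, 1, 3], [1, 2, 3, 4], [1, 3, 2, 4], [3, 4, 4, 2]]
M⁴ = [[3, 4, 4, 2], [4, 7, 6, 6], [4, 6, 7, 6], [2, 6, 6, 11]]

6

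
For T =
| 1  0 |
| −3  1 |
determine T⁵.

[[1, 0], [−15, 1]]

T = I + N where N = [[0, 0], [−3, 0]] is strictly lower-triangular, so N² = 0.
(I + N)⁵ = I + 5·N = [[1, 0], [−15, 1]].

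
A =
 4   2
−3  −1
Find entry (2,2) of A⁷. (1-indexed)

−253

tr A = 3 and det A = 2, so the characteristic polynomial is λ² − (3)λ + (2) with roots 2 and 1.
Eigenvectors give P = [[−1, −2], [1, 3]] with P⁻¹ = [[−3, −2], [1, 1]], and A = P·diag(2, 1)·P⁻¹.
Then A⁷ = P·diag(128, 1)·P⁻¹ = [[−128, −2], [128, 3]] · [[−3, −2], [1, 1]] = [[382, 254], [−381, −253]].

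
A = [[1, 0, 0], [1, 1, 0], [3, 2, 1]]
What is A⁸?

A = I + N where N = [[0, 0, 0], [1, 0, 0], [3, 2, 0]] is strictly lower-triangular, so N³ = 0.
(I + N)⁸ = I + 8·N + 28·N² = [[1, 0, 0], [8, 1, 0], [80, 16, 1]].

[[1, 0, 0], [8, 1, 0], [80, 16, 1]]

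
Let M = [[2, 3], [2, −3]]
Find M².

[[10, −3], [−2, 15]]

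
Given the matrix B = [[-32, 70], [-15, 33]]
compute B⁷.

[[-14018, 32410], [-6945, 16077]]

tr B = 1 and det B = -6, so the characteristic polynomial is λ² − (1)λ + (-6) with roots 3 and -2.
Eigenvectors give P = [[2, 7], [1, 3]] with P⁻¹ = [[-3, 7], [1, -2]], and B = P·diag(3, -2)·P⁻¹.
Then B⁷ = P·diag(2187, -128)·P⁻¹ = [[4374, -896], [2187, -384]] · [[-3, 7], [1, -2]] = [[-14018, 32410], [-6945, 16077]].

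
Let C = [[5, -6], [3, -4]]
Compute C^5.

tr C = 1 and det C = -2, so the characteristic polynomial is λ² − (1)λ + (-2) with roots 2 and -1.
Eigenvectors give P = [[-2, 1], [-1, 1]] with P⁻¹ = [[-1, 1], [-1, 2]], and C = P·diag(2, -1)·P⁻¹.
Then C^5 = P·diag(32, -1)·P⁻¹ = [[-64, -1], [-32, -1]] · [[-1, 1], [-1, 2]] = [[65, -66], [33, -34]].

[[65, -66], [33, -34]]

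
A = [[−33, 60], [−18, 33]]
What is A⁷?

[[−24057, 43740], [−13122, 24057]]

tr A = 0 and det A = −9, so the characteristic polynomial is λ² − (0)λ + (−9) with roots 3 and −3.
Eigenvectors give P = [[5, 2], [3, 1]] with P⁻¹ = [[−1, 2], [3, −5]], and A = P·diag(3, −3)·P⁻¹.
Then A⁷ = P·diag(2187, −2187)·P⁻¹ = [[10935, −4374], [6561, −2187]] · [[−1, 2], [3, −5]] = [[−24057, 43740], [−13122, 24057]].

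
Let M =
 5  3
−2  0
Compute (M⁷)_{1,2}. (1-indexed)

6177

tr M = 5 and det M = 6, so the characteristic polynomial is λ² − (5)λ + (6) with roots 2 and 3.
Eigenvectors give P = [[−1, 3], [1, −2]] with P⁻¹ = [[2, 3], [1, 1]], and M = P·diag(2, 3)·P⁻¹.
Then M⁷ = P·diag(128, 2187)·P⁻¹ = [[−128, 6561], [128, −4374]] · [[2, 3], [1, 1]] = [[6305, 6177], [−4118, −3990]].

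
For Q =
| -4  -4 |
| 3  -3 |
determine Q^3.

[[68, -100], [75, 93]]

Q^2 = [[4, 28], [-21, -3]]
Q^3 = [[68, -100], [75, 93]]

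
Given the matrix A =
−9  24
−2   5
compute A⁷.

[[−8745, 26232], [−2186, 6557]]

tr A = −4 and det A = 3, so the characteristic polynomial is λ² − (−4)λ + (3) with roots −3 and −1.
Eigenvectors give P = [[−4, −3], [−1, −1]] with P⁻¹ = [[−1, 3], [1, −4]], and A = P·diag(−3, −1)·P⁻¹.
Then A⁷ = P·diag(−2187, −1)·P⁻¹ = [[8748, 3], [2187, 1]] · [[−1, 3], [1, −4]] = [[−8745, 26232], [−2186, 6557]].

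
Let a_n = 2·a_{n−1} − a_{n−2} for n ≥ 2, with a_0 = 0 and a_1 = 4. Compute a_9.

With companion matrix B = [[2, −1], [1, 0]], [a_n, a_{n−1}]ᵀ = B·[a_{n−1}, a_{n−2}]ᵀ, so [a_9, a_8]ᵀ = B⁸·[a_1, a_0]ᵀ.
B⁸ = [[9, −8], [8, −7]], giving [a_9, a_8]ᵀ = [[36], [32]].

36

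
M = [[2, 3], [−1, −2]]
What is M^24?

[[1, 0], [0, 1]]

M² = I (check: tr M = 0 and det M = −1), so M^24 = I since 24 is even.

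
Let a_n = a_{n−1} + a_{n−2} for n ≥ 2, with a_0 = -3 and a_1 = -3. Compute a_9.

-165

With companion matrix B = [[1, 1], [1, 0]], [a_n, a_{n−1}]ᵀ = B·[a_{n−1}, a_{n−2}]ᵀ, so [a_9, a_8]ᵀ = B^8·[a_1, a_0]ᵀ.
B^8 = [[34, 21], [21, 13]], giving [a_9, a_8]ᵀ = [[-165], [-102]].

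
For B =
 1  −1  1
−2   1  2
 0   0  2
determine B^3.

B^2 = [[3, −2, 1], [−4, 3, 4], [0, 0, 4]]
B^3 = [[7, −5, 1], [−10, 7, 10], [0, 0, 8]]

[[7, −5, 1], [−10, 7, 10], [0, 0, 8]]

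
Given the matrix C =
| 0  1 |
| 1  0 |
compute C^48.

C² = I (check: tr C = 0 and det C = −1), so C^48 = I since 48 is even.

[[1, 0], [0, 1]]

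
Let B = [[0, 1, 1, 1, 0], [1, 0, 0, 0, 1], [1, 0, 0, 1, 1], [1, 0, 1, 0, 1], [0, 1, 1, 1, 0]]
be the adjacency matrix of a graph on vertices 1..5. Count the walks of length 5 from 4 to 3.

41

The number of length-5 walks from vertex 4 to vertex 3 is entry (4,3) of B⁵, where B is the adjacency matrix.
B² = [[3, 0, 1, 1, 3], [0, 2, 2, 2, 0], [1, 2, 3, 2, 1], [1, 2, 2, 3, 1], [3, 0, 1, 1, 3]]
B³ = [[2, 6, 7, 7, 2], [6, 0, 2, 2, 6], [7, 2, 4, 5, 7], [7, 2, 5, 4, 7], [2, 6, 7, 7, 2]]
B⁴ = [[20, 4, 11, 11, 20], [4, 12, 14, 14, 4], [11, 14, 19, 18, 11], [11, 14, 18, 19, 11], [20, 4, 11, 11, 20]]
B⁵ = [[26, 40, 51, 51, 26], [40, 8, 22, 22, 40], [51, 22, 40, 41, 51], [51, 22, 41, 40, 51], [26, 40, 51, 51, 26]]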